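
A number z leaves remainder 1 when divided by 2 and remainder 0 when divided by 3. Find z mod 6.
M = 2 × 3 = 6. M₁ = 3, y₁ ≡ 1 mod 2. M₂ = 2, y₂ ≡ 2 mod 3. z = 1×3×1 + 0×2×2 ≡ 3 mod 6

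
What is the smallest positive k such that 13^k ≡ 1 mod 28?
Powers of 13 mod 28: 13^1≡13, 13^2≡1. Order = 2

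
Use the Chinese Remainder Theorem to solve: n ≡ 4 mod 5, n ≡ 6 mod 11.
M = 5 × 11 = 55. M₁ = 11, y₁ ≡ 1 mod 5. M₂ = 5, y₂ ≡ 9 mod 11. n = 4×11×1 + 6×5×9 ≡ 39 mod 55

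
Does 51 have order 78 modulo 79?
51^{39} ≡ 1 mod 79 and 39 < 78, so ord_79(51) = 39 ≠ 78 and 51 is not a primitive root.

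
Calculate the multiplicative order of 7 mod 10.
Powers of 7 mod 10: 7^1≡7, 7^2≡9, 7^3≡3, 7^4≡1. Order = 4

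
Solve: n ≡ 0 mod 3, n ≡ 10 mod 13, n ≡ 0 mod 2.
M = 3 × 13 × 2 = 78. M₁ = 26, y₁ ≡ 2 mod 3. M₂ = 6, y₂ ≡ 11 mod 13. M₃ = 39, y₃ ≡ 1 mod 2. n = 0×26×2 + 10×6×11 + 0×39×1 ≡ 36 mod 78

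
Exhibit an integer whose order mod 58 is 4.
17 has order 4 mod 58 since 17^{4} ≡ 1 (mod 58) and no smaller power works.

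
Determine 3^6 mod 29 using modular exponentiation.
By repeated squaring mod 29: 3^{1}≡3, 3^{2}≡9, 3^{4}≡23. Then 3^{6} = 3^{4+2} ≡ 23 × 9 ≡ 4 mod 29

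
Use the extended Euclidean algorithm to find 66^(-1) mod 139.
Extended GCD: 66(-40) + 139(19) = 1. So 66^(-1) ≡ -40 ≡ 99 (mod 139). Verify: 66 × 99 = 6534 ≡ 1 (mod 139)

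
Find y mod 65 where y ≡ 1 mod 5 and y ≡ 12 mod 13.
M = 5 × 13 = 65. M₁ = 13, y₁ ≡ 2 mod 5. M₂ = 5, y₂ ≡ 8 mod 13. y = 1×13×2 + 12×5×8 ≡ 51 mod 65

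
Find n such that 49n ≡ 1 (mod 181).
Since 181 is prime, by Fermat 49^(-1) ≡ 49^{179} ≡ 133 (mod 181). Verify: 49 × 133 = 6517 ≡ 1 (mod 181)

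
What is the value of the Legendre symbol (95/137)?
(95/137) = 95^{68} mod 137 = -1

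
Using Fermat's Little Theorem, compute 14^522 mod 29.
By Fermat: 14^{28} ≡ 1 mod 29. 522 ≡ 18 mod 28. So 14^{522} ≡ 14^{18} ≡ 9 mod 29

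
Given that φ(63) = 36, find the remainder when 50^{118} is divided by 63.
By Euler: 50^{36} ≡ 1 mod 63 since gcd(50, 63) = 1. 118 = 3×36 + 10. So 50^{118} ≡ 50^{10} ≡ 22 mod 63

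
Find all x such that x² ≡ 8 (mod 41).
The square roots of 8 mod 41 are 34 and 7. Verify: 34² = 1156 ≡ 8 (mod 41)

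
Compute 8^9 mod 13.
By repeated squaring mod 13: 8^{1}≡8, 8^{2}≡12, 8^{4}≡1, 8^{8}≡1. Then 8^{9} = 8^{8+1} ≡ 1 × 8 ≡ 8 mod 13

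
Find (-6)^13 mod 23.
By repeated squaring mod 23: (-6)^{1}≡17, (-6)^{2}≡13, (-6)^{4}≡8, (-6)^{8}≡18. Then (-6)^{13} = (-6)^{8+4+1} ≡ 18 × 8 × 17 ≡ 10 mod 23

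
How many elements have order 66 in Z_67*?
There are φ(67-1) = φ(66) = 20 primitive roots modulo 67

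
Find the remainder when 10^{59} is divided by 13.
By Fermat: 10^{12} ≡ 1 (mod 13). 59 = 4×12 + 11. So 10^{59} ≡ 10^{11} ≡ 4 (mod 13)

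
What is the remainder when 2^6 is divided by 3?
Using Fermat: 2^{2} ≡ 1 mod 3. 6 ≡ 0 mod 2. So 2^{6} ≡ 2^{0} ≡ 1 mod 3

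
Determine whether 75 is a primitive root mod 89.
ord_89(75) divides 88. For each prime q|88: 75^{44}≡88, 75^{8}≡45, none ≡ 1. So 75 has order 88 and is a primitive root mod 89.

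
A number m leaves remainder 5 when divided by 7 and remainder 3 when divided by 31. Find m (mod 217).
M = 7 × 31 = 217. M₁ = 31, y₁ ≡ 5 (mod 7). M₂ = 7, y₂ ≡ 9 (mod 31). m = 5×31×5 + 3×7×9 ≡ 96 (mod 217)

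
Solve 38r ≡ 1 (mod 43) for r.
Since 43 is prime, by Fermat 38^(-1) ≡ 38^{41} ≡ 17 (mod 43). Verify: 38 × 17 = 646 ≡ 1 (mod 43)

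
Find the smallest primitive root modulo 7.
g = 3. For each prime q|6: 3^{3}≡6, 3^{2}≡2, none ≡ 1, so ord_7(3) = 6 and 3 is a primitive root.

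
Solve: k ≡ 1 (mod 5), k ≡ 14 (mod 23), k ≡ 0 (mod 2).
M = 5 × 23 × 2 = 230. M₁ = 46, y₁ ≡ 1 (mod 5). M₂ = 10, y₂ ≡ 7 (mod 23). M₃ = 115, y₃ ≡ 1 (mod 2). k = 1×46×1 + 14×10×7 + 0×115×1 ≡ 106 (mod 230)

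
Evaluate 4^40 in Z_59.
By repeated squaring mod 59: 4^{1}≡4, 4^{2}≡16, 4^{4}≡20, 4^{8}≡46, 4^{16}≡51, 4^{32}≡5. Then 4^{40} = 4^{32+8} ≡ 5 × 46 ≡ 53 mod 59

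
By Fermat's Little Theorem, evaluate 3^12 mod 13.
By Fermat's Little Theorem, 3^{12} ≡ 1 mod 13 since 13 is prime and gcd(3, 13) = 1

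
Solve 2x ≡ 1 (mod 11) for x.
Since 11 is prime, by Fermat 2^(-1) ≡ 2^{9} ≡ 6 (mod 11). Verify: 2 × 6 = 12 ≡ 1 (mod 11)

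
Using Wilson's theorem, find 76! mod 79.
(78)! = (76)! × (77) × (78) ≡ -1 mod 79. So (76)! ≡ -1 × [(78)(77)]^(-1) ≡ 39 mod 79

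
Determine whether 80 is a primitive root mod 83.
ord_83(80) divides 82. For each prime q|82: 80^{41}≡82, 80^{2}≡9, none ≡ 1. So 80 has order 82 and is a primitive root mod 83.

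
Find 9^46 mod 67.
By repeated squaring mod 67: 9^{1}≡9, 9^{2}≡14, 9^{4}≡62, 9^{8}≡25, 9^{16}≡22, 9^{32}≡15. Then 9^{46} = 9^{32+8+4+2} ≡ 15 × 25 × 62 × 14 ≡ 14 mod 67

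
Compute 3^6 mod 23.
By repeated squaring mod 23: 3^{1}≡3, 3^{2}≡9, 3^{4}≡12. Then 3^{6} = 3^{4+2} ≡ 12 × 9 ≡ 16 mod 23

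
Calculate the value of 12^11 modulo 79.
By repeated squaring (mod 79): 12^{1}≡12, 12^{2}≡65, 12^{4}≡38, 12^{8}≡22. Then 12^{11} = 12^{8+2+1} ≡ 22 × 65 × 12 ≡ 17 (mod 79)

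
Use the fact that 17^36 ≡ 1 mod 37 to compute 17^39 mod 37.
By Fermat: 17^{36} ≡ 1 mod 37. So 17^{39} = 17^{36} · 17^{3} ≡ 17^{3} ≡ 29 mod 37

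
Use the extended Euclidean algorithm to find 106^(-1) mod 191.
Extended GCD: 106(-9) + 191(5) = 1. So 106^(-1) ≡ -9 ≡ 182 mod 191. Verify: 106 × 182 = 19292 ≡ 1 mod 191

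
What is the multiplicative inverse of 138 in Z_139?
Since 139 is prime, by Fermat 138^(-1) ≡ 138^{137} ≡ 138 mod 139. Verify: 138 × 138 = 19044 ≡ 1 mod 139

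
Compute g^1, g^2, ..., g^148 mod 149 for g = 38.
38^1, 38^2, ..., 38^{148} mod 149: [38, 103, 40, 30, 97, 110, 8, 6, 79, 22, 91, 31, 135, 64, 48, 36, 27, 132, 99, 37, 65, 86, 139, 67, 13, 47, 147, 73, 92, 69, 89, 104, 78, 133, 137, 140, 105, 116, 87, 28, 21, 53, 77, 95, 34, 100, 75, 19, 126, 20, 15, 123, 55, 4, 3, 114, 11, 120, 90, 142, 32, 24, 18, 88, 66, 124, 93, 107, 43, 144, 108, 81, 98, 148, 111, 46, 109, 119, 52, 39, 141, 143, 70, 127, 58, 118, 14, 85, 101, 113, 122, 17, 50, 112, 84, 63, 10, 82, 136, 102, 2, 76, 57, 80, 60, 45, 71, 16, 12, 9, 44, 33, 62, 121, 128, 96, 72, 54, 115, 49, 74, 130, 23, 129, 134, 26, 94, 145, 146, 35, 138, 29, 59, 7, 117, 125, 131, 61, 83, 25, 56, 42, 106, 5, 41, 68, 51, 1]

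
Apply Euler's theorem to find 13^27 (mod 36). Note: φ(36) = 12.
By Euler: 13^{12} ≡ 1 (mod 36) since gcd(13, 36) = 1. 27 = 2×12 + 3. So 13^{27} ≡ 13^{3} ≡ 1 (mod 36)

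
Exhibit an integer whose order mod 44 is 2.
21 has order 2 mod 44 since 21^{2} ≡ 1 mod 44 and no smaller power works.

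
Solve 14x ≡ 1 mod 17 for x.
Since 17 is prime, by Fermat 14^(-1) ≡ 14^{15} ≡ 11 mod 17. Verify: 14 × 11 = 154 ≡ 1 mod 17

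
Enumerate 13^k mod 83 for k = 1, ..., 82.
13^1, 13^2, ..., 13^{82} mod 83: [13, 3, 39, 9, 34, 27, 19, 81, 57, 77, 5, 65, 15, 29, 45, 4, 52, 12, 73, 36, 53, 25, 76, 75, 62, 59, 20, 11, 60, 33, 14, 16, 42, 48, 43, 61, 46, 17, 55, 51, 82, 70, 80, 44, 74, 49, 56, 64, 2, 26, 6, 78, 18, 68, 54, 38, 79, 31, 71, 10, 47, 30, 58, 7, 8, 21, 24, 63, 72, 23, 50, 69, 67, 41, 35, 40, 22, 37, 66, 28, 32, 1]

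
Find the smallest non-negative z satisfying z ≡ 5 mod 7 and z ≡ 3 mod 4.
M = 7 × 4 = 28. M₁ = 4, y₁ ≡ 2 mod 7. M₂ = 7, y₂ ≡ 3 mod 4. z = 5×4×2 + 3×7×3 ≡ 19 mod 28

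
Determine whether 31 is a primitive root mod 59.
ord_59(31) divides 58. For each prime q|58: 31^{29}≡58, 31^{2}≡17, none ≡ 1. So 31 has order 58 and is a primitive root mod 59.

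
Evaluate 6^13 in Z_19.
By repeated squaring mod 19: 6^{1}≡6, 6^{2}≡17, 6^{4}≡4, 6^{8}≡16. Then 6^{13} = 6^{8+4+1} ≡ 16 × 4 × 6 ≡ 4 mod 19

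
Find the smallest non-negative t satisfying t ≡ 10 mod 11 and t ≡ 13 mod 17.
M = 11 × 17 = 187. M₁ = 17, y₁ ≡ 2 mod 11. M₂ = 11, y₂ ≡ 14 mod 17. t = 10×17×2 + 13×11×14 ≡ 98 mod 187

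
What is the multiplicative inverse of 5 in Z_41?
Since 41 is prime, by Fermat 5^(-1) ≡ 5^{39} ≡ 33 mod 41. Verify: 5 × 33 = 165 ≡ 1 mod 41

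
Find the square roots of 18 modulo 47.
The square roots of 18 mod 47 are 21 and 26. Verify: 21² = 441 ≡ 18 (mod 47)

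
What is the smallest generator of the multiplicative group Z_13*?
g = 2. For each prime q|12: 2^{6}≡12, 2^{4}≡3, none ≡ 1, so ord_13(2) = 12 and 2 is a primitive root.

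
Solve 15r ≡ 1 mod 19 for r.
Since 19 is prime, by Fermat 15^(-1) ≡ 15^{17} ≡ 14 mod 19. Verify: 15 × 14 = 210 ≡ 1 mod 19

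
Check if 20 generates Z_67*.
ord_67(20) divides 66. For each prime q|66: 20^{33}≡66, 20^{22}≡29, 20^{6}≡59, none ≡ 1. So 20 has order 66 and is a primitive root mod 67.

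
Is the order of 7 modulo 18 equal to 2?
Powers of 7 mod 18: 7^1≡7, 7^2≡13, 7^3≡1. 7^2≡13≢1, so ord ≠ 2. No, the actual order is 3.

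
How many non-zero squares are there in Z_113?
Exactly half the non-zero residues mod a prime are QRs: (113-1)/2 = 56.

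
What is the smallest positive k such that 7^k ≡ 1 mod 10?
Powers of 7 mod 10: 7^1≡7, 7^2≡9, 7^3≡3, 7^4≡1. ord_10(7) = 4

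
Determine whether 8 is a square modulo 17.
By Euler's criterion: 8^{8} ≡ 1 (mod 17). Since this equals 1, 8 is a QR.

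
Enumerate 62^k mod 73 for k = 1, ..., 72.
62^1, 62^2, ..., 62^{72} mod 73: [62, 48, 56, 41, 60, 70, 33, 2, 51, 23, 39, 9, 47, 67, 66, 4, 29, 46, 5, 18, 21, 61, 59, 8, 58, 19, 10, 36, 42, 49, 45, 16, 43, 38, 20, 72, 11, 25, 17, 32, 13, 3, 40, 71, 22, 50, 34, 64, 26, 6, 7, 69, 44, 27, 68, 55, 52, 12, 14, 65, 15, 54, 63, 37, 31, 24, 28, 57, 30, 35, 53, 1]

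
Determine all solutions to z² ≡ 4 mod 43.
The square roots of 4 mod 43 are 41 and 2. Verify: 41² = 1681 ≡ 4 mod 43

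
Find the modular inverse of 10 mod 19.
Since 19 is prime, by Fermat 10^(-1) ≡ 10^{17} ≡ 2 mod 19. Verify: 10 × 2 = 20 ≡ 1 mod 19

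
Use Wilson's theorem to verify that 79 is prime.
(78)! mod 79 = 78. Since this equals -1 mod 79, Wilson confirms 79 is prime.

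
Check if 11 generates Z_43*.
11^{7} ≡ 1 mod 43 and 7 < 42, so ord_43(11) = 7 ≠ 42 and 11 is not a primitive root.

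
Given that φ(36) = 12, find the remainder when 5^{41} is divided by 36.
By Euler: 5^{12} ≡ 1 mod 36 since gcd(5, 36) = 1. 41 = 3×12 + 5. So 5^{41} ≡ 5^{5} ≡ 29 mod 36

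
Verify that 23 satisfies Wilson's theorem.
(22)! mod 23 = 22. Since this equals -1 mod 23, Wilson confirms 23 is prime.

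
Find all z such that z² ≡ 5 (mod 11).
The square roots of 5 mod 11 are 4 and 7. Verify: 4² = 16 ≡ 5 (mod 11)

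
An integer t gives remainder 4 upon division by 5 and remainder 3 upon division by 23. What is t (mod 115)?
M = 5 × 23 = 115. M₁ = 23, y₁ ≡ 2 (mod 5). M₂ = 5, y₂ ≡ 14 (mod 23). t = 4×23×2 + 3×5×14 ≡ 49 (mod 115)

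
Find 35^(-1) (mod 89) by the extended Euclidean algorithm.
Extended GCD: 35(28) + 89(-11) = 1. So 35^(-1) ≡ 28 (mod 89). Verify: 35 × 28 = 980 ≡ 1 (mod 89)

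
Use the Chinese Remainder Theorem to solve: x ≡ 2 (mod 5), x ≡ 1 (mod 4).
M = 5 × 4 = 20. M₁ = 4, y₁ ≡ 4 (mod 5). M₂ = 5, y₂ ≡ 1 (mod 4). x = 2×4×4 + 1×5×1 ≡ 17 (mod 20)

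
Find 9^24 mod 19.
Using Fermat: 9^{18} ≡ 1 mod 19. 24 ≡ 6 mod 18. So 9^{24} ≡ 9^{6} ≡ 11 mod 19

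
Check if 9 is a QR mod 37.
By Euler's criterion: 9^{18} ≡ 1 (mod 37). Since this equals 1, 9 is a QR.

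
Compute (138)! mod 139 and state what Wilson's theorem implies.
(138)! mod 139 = 138. Since this equals -1 (mod 139), Wilson confirms 139 is prime.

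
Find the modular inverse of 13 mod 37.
Since 37 is prime, by Fermat 13^(-1) ≡ 13^{35} ≡ 20 (mod 37). Verify: 13 × 20 = 260 ≡ 1 (mod 37)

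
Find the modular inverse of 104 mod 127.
Since 127 is prime, by Fermat 104^(-1) ≡ 104^{125} ≡ 11 (mod 127). Verify: 104 × 11 = 1144 ≡ 1 (mod 127)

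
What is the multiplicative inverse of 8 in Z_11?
Since 11 is prime, by Fermat 8^(-1) ≡ 8^{9} ≡ 7 mod 11. Verify: 8 × 7 = 56 ≡ 1 mod 11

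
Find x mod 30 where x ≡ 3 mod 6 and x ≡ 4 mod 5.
M = 6 × 5 = 30. M₁ = 5, y₁ ≡ 5 mod 6. M₂ = 6, y₂ ≡ 1 mod 5. x = 3×5×5 + 4×6×1 ≡ 9 mod 30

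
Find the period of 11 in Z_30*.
Powers of 11 mod 30: 11^1≡11, 11^2≡1. Order = 2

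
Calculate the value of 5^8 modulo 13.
By repeated squaring mod 13: 5^{1}≡5, 5^{2}≡12, 5^{4}≡1, 5^{8}≡1. So 5^{8} ≡ 1 mod 13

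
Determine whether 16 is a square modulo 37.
By Euler's criterion: 16^{18} ≡ 1 mod 37. Since this equals 1, 16 is a QR.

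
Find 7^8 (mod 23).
By repeated squaring (mod 23): 7^{1}≡7, 7^{2}≡3, 7^{4}≡9, 7^{8}≡12. So 7^{8} ≡ 12 (mod 23)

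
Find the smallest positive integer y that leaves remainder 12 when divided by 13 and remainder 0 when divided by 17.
M = 13 × 17 = 221. M₁ = 17, y₁ ≡ 10 (mod 13). M₂ = 13, y₂ ≡ 4 (mod 17). y = 12×17×10 + 0×13×4 ≡ 51 (mod 221)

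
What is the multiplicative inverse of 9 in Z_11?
Since 11 is prime, by Fermat 9^(-1) ≡ 9^{9} ≡ 5 (mod 11). Verify: 9 × 5 = 45 ≡ 1 (mod 11)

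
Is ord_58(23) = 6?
Powers of 23 mod 58: 23^1≡23, 23^2≡7, 23^3≡45, 23^4≡49, 23^5≡25, 23^6≡53, 23^7≡1. 23^6≡53≢1, so ord ≠ 6. No, the actual order is 7.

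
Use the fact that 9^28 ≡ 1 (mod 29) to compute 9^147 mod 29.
By Fermat: 9^{28} ≡ 1 (mod 29). 147 = 5×28 + 7. So 9^{147} ≡ 9^{7} ≡ 28 (mod 29)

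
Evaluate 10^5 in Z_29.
By repeated squaring (mod 29): 10^{1}≡10, 10^{2}≡13, 10^{4}≡24. Then 10^{5} = 10^{4+1} ≡ 24 × 10 ≡ 8 (mod 29)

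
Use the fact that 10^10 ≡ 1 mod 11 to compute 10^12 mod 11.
By Fermat: 10^{10} ≡ 1 mod 11. So 10^{12} = 10^{10} · 10^{2} ≡ 10^{2} ≡ 1 mod 11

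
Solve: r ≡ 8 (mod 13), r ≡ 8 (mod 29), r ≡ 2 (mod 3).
M = 13 × 29 × 3 = 1131. M₁ = 87, y₁ ≡ 3 (mod 13). M₂ = 39, y₂ ≡ 3 (mod 29). M₃ = 377, y₃ ≡ 2 (mod 3). r = 8×87×3 + 8×39×3 + 2×377×2 ≡ 8 (mod 1131)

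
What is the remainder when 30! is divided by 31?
By Wilson's theorem, (30)! ≡ -1 ≡ 30 mod 31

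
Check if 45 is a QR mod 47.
By Euler's criterion: 45^{23} ≡ 46 (mod 47). Since this equals -1 (≡ 46), 45 is not a QR.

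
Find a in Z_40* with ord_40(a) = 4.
3 has order 4 mod 40 since 3^{4} ≡ 1 mod 40 and no smaller power works.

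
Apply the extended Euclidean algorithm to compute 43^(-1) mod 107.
Extended GCD: 43(5) + 107(-2) = 1. So 43^(-1) ≡ 5 (mod 107). Verify: 43 × 5 = 215 ≡ 1 (mod 107)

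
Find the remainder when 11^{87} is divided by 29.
By Fermat: 11^{28} ≡ 1 mod 29. 87 = 3×28 + 3. So 11^{87} ≡ 11^{3} ≡ 26 mod 29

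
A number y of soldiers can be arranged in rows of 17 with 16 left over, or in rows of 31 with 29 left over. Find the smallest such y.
M = 17 × 31 = 527. M₁ = 31, y₁ ≡ 11 mod 17. M₂ = 17, y₂ ≡ 11 mod 31. y = 16×31×11 + 29×17×11 ≡ 339 mod 527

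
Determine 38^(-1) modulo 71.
Since 71 is prime, by Fermat 38^(-1) ≡ 38^{69} ≡ 43 mod 71. Verify: 38 × 43 = 1634 ≡ 1 mod 71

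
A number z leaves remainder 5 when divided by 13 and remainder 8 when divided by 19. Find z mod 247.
M = 13 × 19 = 247. M₁ = 19, y₁ ≡ 11 mod 13. M₂ = 13, y₂ ≡ 3 mod 19. z = 5×19×11 + 8×13×3 ≡ 122 mod 247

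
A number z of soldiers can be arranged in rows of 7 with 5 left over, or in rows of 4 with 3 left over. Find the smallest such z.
M = 7 × 4 = 28. M₁ = 4, y₁ ≡ 2 (mod 7). M₂ = 7, y₂ ≡ 3 (mod 4). z = 5×4×2 + 3×7×3 ≡ 19 (mod 28)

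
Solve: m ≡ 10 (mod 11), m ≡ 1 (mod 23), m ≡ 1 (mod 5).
M = 11 × 23 × 5 = 1265. M₁ = 115, y₁ ≡ 9 (mod 11). M₂ = 55, y₂ ≡ 18 (mod 23). M₃ = 253, y₃ ≡ 2 (mod 5). m = 10×115×9 + 1×55×18 + 1×253×2 ≡ 461 (mod 1265)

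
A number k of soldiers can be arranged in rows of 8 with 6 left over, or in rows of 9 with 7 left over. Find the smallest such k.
M = 8 × 9 = 72. M₁ = 9, y₁ ≡ 1 mod 8. M₂ = 8, y₂ ≡ 8 mod 9. k = 6×9×1 + 7×8×8 ≡ 70 mod 72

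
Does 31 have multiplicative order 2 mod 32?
Powers of 31 mod 32: 31^1≡31, 31^2≡1. First k with 31^k≡1 is k=2. Yes, ord_32(31) = 2.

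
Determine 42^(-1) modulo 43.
Since 43 is prime, by Fermat 42^(-1) ≡ 42^{41} ≡ 42 (mod 43). Verify: 42 × 42 = 1764 ≡ 1 (mod 43)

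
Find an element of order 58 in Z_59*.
2 has order 58 mod 59 since 2^{58} ≡ 1 mod 59 and no smaller power works.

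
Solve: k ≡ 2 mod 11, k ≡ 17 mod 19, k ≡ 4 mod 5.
M = 11 × 19 × 5 = 1045. M₁ = 95, y₁ ≡ 8 mod 11. M₂ = 55, y₂ ≡ 9 mod 19. M₃ = 209, y₃ ≡ 4 mod 5. k = 2×95×8 + 17×55×9 + 4×209×4 ≡ 739 mod 1045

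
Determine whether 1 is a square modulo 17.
By Euler's criterion: 1^{8} ≡ 1 (mod 17). Since this equals 1, 1 is a QR.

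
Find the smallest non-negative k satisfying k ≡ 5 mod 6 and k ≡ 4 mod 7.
M = 6 × 7 = 42. M₁ = 7, y₁ ≡ 1 mod 6. M₂ = 6, y₂ ≡ 6 mod 7. k = 5×7×1 + 4×6×6 ≡ 11 mod 42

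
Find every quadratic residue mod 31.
QRs mod 31: {1, 2, 4, 5, 7, 8, 9, 10, 14, 16, 18, 19, 20, 25, 28}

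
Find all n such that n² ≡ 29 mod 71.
The square roots of 29 mod 71 are 10 and 61. Verify: 10² = 100 ≡ 29 mod 71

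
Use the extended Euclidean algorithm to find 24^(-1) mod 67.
Extended GCD: 24(14) + 67(-5) = 1. So 24^(-1) ≡ 14 mod 67. Verify: 24 × 14 = 336 ≡ 1 mod 67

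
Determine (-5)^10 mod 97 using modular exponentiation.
By repeated squaring (mod 97): (-5)^{1}≡92, (-5)^{2}≡25, (-5)^{4}≡43, (-5)^{8}≡6. Then (-5)^{10} = (-5)^{8+2} ≡ 6 × 25 ≡ 53 (mod 97)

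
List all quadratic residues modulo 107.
Quadratic residues modulo 107: {1, 3, 4, 9, 10, 11, 12, 13, 14, 16, 19, 23, 25, 27, 29, 30, 33, 34, 35, 36, 37, 39, 40, 41, 42, 44, 47, 48, 49, 52, 53, 56, 57, 61, 62, 64, 69, 75, 76, 79, 81, 83, 85, 86, 87, 89, 90, 92, 99, 100, 101, 102, 105}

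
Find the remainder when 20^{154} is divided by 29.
By Fermat: 20^{28} ≡ 1 (mod 29). 154 = 5×28 + 14. So 20^{154} ≡ 20^{14} ≡ 1 (mod 29)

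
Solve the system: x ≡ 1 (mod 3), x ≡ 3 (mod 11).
M = 3 × 11 = 33. M₁ = 11, y₁ ≡ 2 (mod 3). M₂ = 3, y₂ ≡ 4 (mod 11). x = 1×11×2 + 3×3×4 ≡ 25 (mod 33)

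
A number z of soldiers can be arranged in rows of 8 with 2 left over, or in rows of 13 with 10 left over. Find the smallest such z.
M = 8 × 13 = 104. M₁ = 13, y₁ ≡ 5 mod 8. M₂ = 8, y₂ ≡ 5 mod 13. z = 2×13×5 + 10×8×5 ≡ 10 mod 104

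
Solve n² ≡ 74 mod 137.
The square roots of 74 mod 137 are 38 and 99. Verify: 38² = 1444 ≡ 74 mod 137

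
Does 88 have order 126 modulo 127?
88^{63} ≡ 1 (mod 127) and 63 < 126, so ord_127(88) = 63 ≠ 126 and 88 is not a primitive root.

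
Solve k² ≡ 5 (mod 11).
The square roots of 5 mod 11 are 4 and 7. Verify: 4² = 16 ≡ 5 (mod 11)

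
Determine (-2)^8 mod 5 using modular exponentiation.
Using Fermat: (-2)^{4} ≡ 1 mod 5. 8 ≡ 0 mod 4. So (-2)^{8} ≡ (-2)^{0} ≡ 1 mod 5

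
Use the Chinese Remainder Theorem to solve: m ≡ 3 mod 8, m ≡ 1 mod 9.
M = 8 × 9 = 72. M₁ = 9, y₁ ≡ 1 mod 8. M₂ = 8, y₂ ≡ 8 mod 9. m = 3×9×1 + 1×8×8 ≡ 19 mod 72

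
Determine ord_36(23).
Powers of 23 mod 36: 23^1≡23, 23^2≡25, 23^3≡35, 23^4≡13, 23^5≡11, 23^6≡1. Order = 6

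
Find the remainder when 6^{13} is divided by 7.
By Fermat: 6^{6} ≡ 1 mod 7. 13 = 2×6 + 1. So 6^{13} ≡ 6^{1} ≡ 6 mod 7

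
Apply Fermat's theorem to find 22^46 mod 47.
By Fermat's Little Theorem, 22^{46} ≡ 1 mod 47 since 47 is prime and gcd(22, 47) = 1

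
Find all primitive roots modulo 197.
There are φ(196) = 84 primitive roots mod 197: {2, 3, 5, 8, 11, 12, 13, 17, 18, 21, 27, 30, 31, 32, 35, 38, 44, 45, 46, 48, 50, 52, 56, 57, 58, 66, 67, 71, 72, 73, 74, 75, 78, 79, 80, 82, 86, 89, 91, 94, 95, 98, 99, 102, 103, 106, 108, 111, 115, 117, 118, 119, 122, 123, 124, 125, 126, 130, 131, 139, 140, 141, 145, 147, 149, 151, 152, 153, 159, 162, 165, 166, 167, 170, 176, 179, 180, 184, 185, 186, 189, 192, 194, 195}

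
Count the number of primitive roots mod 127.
Number of primitive roots mod 127 = φ(p-1) = φ(126) = 36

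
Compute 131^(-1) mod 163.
Since 163 is prime, by Fermat 131^(-1) ≡ 131^{161} ≡ 56 mod 163. Verify: 131 × 56 = 7336 ≡ 1 mod 163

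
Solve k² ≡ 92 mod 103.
The square roots of 92 mod 103 are 68 and 35. Verify: 68² = 4624 ≡ 92 mod 103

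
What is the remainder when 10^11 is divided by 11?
Using Fermat: 10^{10} ≡ 1 mod 11. 11 ≡ 1 mod 10. So 10^{11} ≡ 10^{1} ≡ 10 mod 11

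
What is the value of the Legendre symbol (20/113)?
(20/113) = 20^{56} mod 113 = -1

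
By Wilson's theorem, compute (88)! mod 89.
By Wilson's theorem, (88)! ≡ -1 ≡ 88 mod 89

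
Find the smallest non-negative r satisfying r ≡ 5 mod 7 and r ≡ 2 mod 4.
M = 7 × 4 = 28. M₁ = 4, y₁ ≡ 2 mod 7. M₂ = 7, y₂ ≡ 3 mod 4. r = 5×4×2 + 2×7×3 ≡ 26 mod 28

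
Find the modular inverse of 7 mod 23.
Since 23 is prime, by Fermat 7^(-1) ≡ 7^{21} ≡ 10 (mod 23). Verify: 7 × 10 = 70 ≡ 1 (mod 23)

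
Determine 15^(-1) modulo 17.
Since 17 is prime, by Fermat 15^(-1) ≡ 15^{15} ≡ 8 mod 17. Verify: 15 × 8 = 120 ≡ 1 mod 17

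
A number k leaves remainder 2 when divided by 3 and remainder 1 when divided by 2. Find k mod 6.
M = 3 × 2 = 6. M₁ = 2, y₁ ≡ 2 mod 3. M₂ = 3, y₂ ≡ 1 mod 2. k = 2×2×2 + 1×3×1 ≡ 5 mod 6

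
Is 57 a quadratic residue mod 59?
By Euler's criterion: 57^{29} ≡ 1 (mod 59). Since this equals 1, 57 is a QR.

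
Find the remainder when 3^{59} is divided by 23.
By Fermat: 3^{22} ≡ 1 (mod 23). 59 = 2×22 + 15. So 3^{59} ≡ 3^{15} ≡ 12 (mod 23)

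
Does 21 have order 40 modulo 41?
21^{20} ≡ 1 (mod 41) and 20 < 40, so ord_41(21) = 20 ≠ 40 and 21 is not a primitive root.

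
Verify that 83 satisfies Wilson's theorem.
(82)! mod 83 = 82. Since this equals -1 (mod 83), Wilson confirms 83 is prime.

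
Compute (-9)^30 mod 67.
By repeated squaring (mod 67): (-9)^{1}≡58, (-9)^{2}≡14, (-9)^{4}≡62, (-9)^{8}≡25, (-9)^{16}≡22. Then (-9)^{30} = (-9)^{16+8+4+2} ≡ 22 × 25 × 62 × 14 ≡ 25 (mod 67)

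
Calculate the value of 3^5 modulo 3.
By repeated squaring (mod 3): 3^{1}≡0, 3^{2}≡0, 3^{4}≡0. Then 3^{5} = 3^{4+1} ≡ 0 × 0 ≡ 0 (mod 3)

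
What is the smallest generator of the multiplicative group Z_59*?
g = 2. For each prime q|58: 2^{29}≡58, 2^{2}≡4, none ≡ 1, so ord_59(2) = 58 and 2 is a primitive root.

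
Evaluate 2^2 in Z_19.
2^{2} = 4 ≡ 4 mod 19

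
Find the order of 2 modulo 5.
Powers of 2 mod 5: 2^1≡2, 2^2≡4, 2^3≡3, 2^4≡1. ord_5(2) = 4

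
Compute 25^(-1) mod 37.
Since 37 is prime, by Fermat 25^(-1) ≡ 25^{35} ≡ 3 mod 37. Verify: 25 × 3 = 75 ≡ 1 mod 37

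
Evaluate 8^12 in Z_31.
By repeated squaring (mod 31): 8^{1}≡8, 8^{2}≡2, 8^{4}≡4, 8^{8}≡16. Then 8^{12} = 8^{8+4} ≡ 16 × 4 ≡ 2 (mod 31)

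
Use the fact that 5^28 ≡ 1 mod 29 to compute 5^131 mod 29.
By Fermat: 5^{28} ≡ 1 mod 29. 131 = 4×28 + 19. So 5^{131} ≡ 5^{19} ≡ 22 mod 29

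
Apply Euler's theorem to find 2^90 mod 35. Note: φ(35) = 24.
By Euler: 2^{24} ≡ 1 mod 35 since gcd(2, 35) = 1. 90 = 3×24 + 18. So 2^{90} ≡ 2^{18} ≡ 29 mod 35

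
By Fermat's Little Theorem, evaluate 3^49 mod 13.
By Fermat: 3^{12} ≡ 1 (mod 13). 49 = 4×12 + 1. So 3^{49} ≡ 3^{1} ≡ 3 (mod 13)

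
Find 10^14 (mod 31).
By repeated squaring (mod 31): 10^{1}≡10, 10^{2}≡7, 10^{4}≡18, 10^{8}≡14. Then 10^{14} = 10^{8+4+2} ≡ 14 × 18 × 7 ≡ 28 (mod 31)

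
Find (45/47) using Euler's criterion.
(45/47) = 45^{23} mod 47 = -1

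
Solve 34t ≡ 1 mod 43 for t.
Since 43 is prime, by Fermat 34^(-1) ≡ 34^{41} ≡ 19 mod 43. Verify: 34 × 19 = 646 ≡ 1 mod 43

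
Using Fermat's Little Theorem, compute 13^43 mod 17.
By Fermat: 13^{16} ≡ 1 mod 17. 43 = 2×16 + 11. So 13^{43} ≡ 13^{11} ≡ 4 mod 17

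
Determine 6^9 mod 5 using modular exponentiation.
Using Fermat: 6^{4} ≡ 1 (mod 5). 9 ≡ 1 (mod 4). So 6^{9} ≡ 6^{1} ≡ 1 (mod 5)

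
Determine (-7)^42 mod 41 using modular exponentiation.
Using Fermat: (-7)^{40} ≡ 1 mod 41. 42 ≡ 2 mod 40. So (-7)^{42} ≡ (-7)^{2} ≡ 8 mod 41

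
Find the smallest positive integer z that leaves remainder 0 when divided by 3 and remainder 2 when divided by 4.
M = 3 × 4 = 12. M₁ = 4, y₁ ≡ 1 mod 3. M₂ = 3, y₂ ≡ 3 mod 4. z = 0×4×1 + 2×3×3 ≡ 6 mod 12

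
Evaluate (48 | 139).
(48/139) = 48^{69} mod 139 = -1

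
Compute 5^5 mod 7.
By repeated squaring mod 7: 5^{1}≡5, 5^{2}≡4, 5^{4}≡2. Then 5^{5} = 5^{4+1} ≡ 2 × 5 ≡ 3 mod 7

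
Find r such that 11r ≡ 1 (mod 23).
Since 23 is prime, by Fermat 11^(-1) ≡ 11^{21} ≡ 21 (mod 23). Verify: 11 × 21 = 231 ≡ 1 (mod 23)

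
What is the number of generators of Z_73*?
Number of primitive roots mod 73 = φ(p-1) = φ(72) = 24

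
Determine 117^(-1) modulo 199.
Since 199 is prime, by Fermat 117^(-1) ≡ 117^{197} ≡ 182 mod 199. Verify: 117 × 182 = 21294 ≡ 1 mod 199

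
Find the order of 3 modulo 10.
Powers of 3 mod 10: 3^1≡3, 3^2≡9, 3^3≡7, 3^4≡1. Order = 4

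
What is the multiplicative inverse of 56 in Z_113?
Since 113 is prime, by Fermat 56^(-1) ≡ 56^{111} ≡ 111 (mod 113). Verify: 56 × 111 = 6216 ≡ 1 (mod 113)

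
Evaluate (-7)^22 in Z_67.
By repeated squaring mod 67: (-7)^{1}≡60, (-7)^{2}≡49, (-7)^{4}≡56, (-7)^{8}≡54, (-7)^{16}≡35. Then (-7)^{22} = (-7)^{16+4+2} ≡ 35 × 56 × 49 ≡ 29 mod 67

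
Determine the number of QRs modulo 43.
For prime 43, there are (p-1)/2 = (43-1)/2 = 21 quadratic residues (excluding 0).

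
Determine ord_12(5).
Powers of 5 mod 12: 5^1≡5, 5^2≡1. ord_12(5) = 2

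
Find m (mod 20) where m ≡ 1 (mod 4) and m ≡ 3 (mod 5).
M = 4 × 5 = 20. M₁ = 5, y₁ ≡ 1 (mod 4). M₂ = 4, y₂ ≡ 4 (mod 5). m = 1×5×1 + 3×4×4 ≡ 13 (mod 20)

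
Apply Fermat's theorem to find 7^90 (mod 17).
By Fermat: 7^{16} ≡ 1 (mod 17). 90 = 5×16 + 10. So 7^{90} ≡ 7^{10} ≡ 2 (mod 17)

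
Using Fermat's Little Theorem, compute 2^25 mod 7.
By Fermat: 2^{6} ≡ 1 mod 7. 25 = 4×6 + 1. So 2^{25} ≡ 2^{1} ≡ 2 mod 7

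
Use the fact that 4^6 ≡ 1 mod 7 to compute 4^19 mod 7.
By Fermat: 4^{6} ≡ 1 mod 7. 19 = 3×6 + 1. So 4^{19} ≡ 4^{1} ≡ 4 mod 7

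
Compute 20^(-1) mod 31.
Since 31 is prime, by Fermat 20^(-1) ≡ 20^{29} ≡ 14 mod 31. Verify: 20 × 14 = 280 ≡ 1 mod 31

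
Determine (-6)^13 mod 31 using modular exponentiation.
By repeated squaring mod 31: (-6)^{1}≡25, (-6)^{2}≡5, (-6)^{4}≡25, (-6)^{8}≡5. Then (-6)^{13} = (-6)^{8+4+1} ≡ 5 × 25 × 25 ≡ 25 mod 31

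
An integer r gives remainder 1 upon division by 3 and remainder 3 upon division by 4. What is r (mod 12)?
M = 3 × 4 = 12. M₁ = 4, y₁ ≡ 1 (mod 3). M₂ = 3, y₂ ≡ 3 (mod 4). r = 1×4×1 + 3×3×3 ≡ 7 (mod 12)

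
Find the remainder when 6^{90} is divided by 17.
By Fermat: 6^{16} ≡ 1 mod 17. 90 = 5×16 + 10. So 6^{90} ≡ 6^{10} ≡ 15 mod 17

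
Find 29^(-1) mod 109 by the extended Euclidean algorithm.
Extended GCD: 29(-15) + 109(4) = 1. So 29^(-1) ≡ -15 ≡ 94 mod 109. Verify: 29 × 94 = 2726 ≡ 1 mod 109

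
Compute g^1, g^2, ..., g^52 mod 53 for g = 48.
48^1, 48^2, ..., 48^{52} mod 53: [48, 25, 34, 42, 2, 43, 50, 15, 31, 4, 33, 47, 30, 9, 8, 13, 41, 7, 18, 16, 26, 29, 14, 36, 32, 52, 5, 28, 19, 11, 51, 10, 3, 38, 22, 49, 20, 6, 23, 44, 45, 40, 12, 46, 35, 37, 27, 24, 39, 17, 21, 1]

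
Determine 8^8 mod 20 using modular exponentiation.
By repeated squaring (mod 20): 8^{1}≡8, 8^{2}≡4, 8^{4}≡16, 8^{8}≡16. So 8^{8} ≡ 16 (mod 20)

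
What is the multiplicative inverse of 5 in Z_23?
Since 23 is prime, by Fermat 5^(-1) ≡ 5^{21} ≡ 14 (mod 23). Verify: 5 × 14 = 70 ≡ 1 (mod 23)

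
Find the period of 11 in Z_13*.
Powers of 11 mod 13: 11^1≡11, 11^2≡4, 11^3≡5, 11^4≡3, 11^5≡7, 11^6≡12, 11^7≡2, 11^8≡9, 11^9≡8, 11^10≡10, 11^11≡6, 11^12≡1. ord_13(11) = 12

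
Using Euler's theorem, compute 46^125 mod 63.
By Euler: 46^{36} ≡ 1 (mod 63) since gcd(46, 63) = 1. 125 = 3×36 + 17. So 46^{125} ≡ 46^{17} ≡ 37 (mod 63)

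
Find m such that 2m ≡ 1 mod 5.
Since 5 is prime, by Fermat 2^(-1) ≡ 2^{3} ≡ 3 mod 5. Verify: 2 × 3 = 6 ≡ 1 mod 5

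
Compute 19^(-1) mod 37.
Since 37 is prime, by Fermat 19^(-1) ≡ 19^{35} ≡ 2 mod 37. Verify: 19 × 2 = 38 ≡ 1 mod 37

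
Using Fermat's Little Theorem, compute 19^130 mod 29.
By Fermat: 19^{28} ≡ 1 (mod 29). 130 = 4×28 + 18. So 19^{130} ≡ 19^{18} ≡ 5 (mod 29)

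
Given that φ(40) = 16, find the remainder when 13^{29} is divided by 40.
By Euler: 13^{16} ≡ 1 mod 40 since gcd(13, 40) = 1. 29 = 1×16 + 13. So 13^{29} ≡ 13^{13} ≡ 13 mod 40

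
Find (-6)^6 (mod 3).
By repeated squaring (mod 3): (-6)^{1}≡0, (-6)^{2}≡0, (-6)^{4}≡0. Then (-6)^{6} = (-6)^{4+2} ≡ 0 × 0 ≡ 0 (mod 3)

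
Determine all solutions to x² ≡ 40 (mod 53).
The square roots of 40 mod 53 are 27 and 26. Verify: 27² = 729 ≡ 40 (mod 53)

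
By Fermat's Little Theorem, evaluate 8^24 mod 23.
By Fermat: 8^{22} ≡ 1 (mod 23). So 8^{24} = 8^{22} · 8^{2} ≡ 8^{2} ≡ 18 (mod 23)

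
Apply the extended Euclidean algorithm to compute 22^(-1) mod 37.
Extended GCD: 22(-5) + 37(3) = 1. So 22^(-1) ≡ -5 ≡ 32 mod 37. Verify: 22 × 32 = 704 ≡ 1 mod 37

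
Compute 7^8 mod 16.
By repeated squaring mod 16: 7^{1}≡7, 7^{2}≡1, 7^{4}≡1, 7^{8}≡1. So 7^{8} ≡ 1 mod 16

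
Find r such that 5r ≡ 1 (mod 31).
Since 31 is prime, by Fermat 5^(-1) ≡ 5^{29} ≡ 25 (mod 31). Verify: 5 × 25 = 125 ≡ 1 (mod 31)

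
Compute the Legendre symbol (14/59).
(14/59) = 14^{29} mod 59 = -1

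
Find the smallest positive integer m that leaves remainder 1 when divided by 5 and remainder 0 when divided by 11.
M = 5 × 11 = 55. M₁ = 11, y₁ ≡ 1 mod 5. M₂ = 5, y₂ ≡ 9 mod 11. m = 1×11×1 + 0×5×9 ≡ 11 mod 55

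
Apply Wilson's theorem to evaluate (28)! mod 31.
(30)! = (28)! × (29) × (30) ≡ -1 (mod 31). So (28)! ≡ -1 × [(30)(29)]^(-1) ≡ 15 (mod 31)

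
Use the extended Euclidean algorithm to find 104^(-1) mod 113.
Extended GCD: 104(25) + 113(-23) = 1. So 104^(-1) ≡ 25 mod 113. Verify: 104 × 25 = 2600 ≡ 1 mod 113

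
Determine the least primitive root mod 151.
g = 6. For each prime q|150: 6^{75}≡150, 6^{50}≡32, 6^{30}≡59, none ≡ 1, so ord_151(6) = 150 and 6 is a primitive root.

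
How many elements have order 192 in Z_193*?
A prime p has φ(p-1) primitive roots; here φ(192) = 64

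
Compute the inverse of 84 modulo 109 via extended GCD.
Extended GCD: 84(-48) + 109(37) = 1. So 84^(-1) ≡ -48 ≡ 61 (mod 109). Verify: 84 × 61 = 5124 ≡ 1 (mod 109)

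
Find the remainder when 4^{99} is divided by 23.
By Fermat: 4^{22} ≡ 1 (mod 23). 99 = 4×22 + 11. So 4^{99} ≡ 4^{11} ≡ 1 (mod 23)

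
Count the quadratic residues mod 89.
Exactly half the non-zero residues mod a prime are QRs: (89-1)/2 = 44.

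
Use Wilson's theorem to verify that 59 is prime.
(58)! mod 59 = 58. Since this equals -1 (mod 59), Wilson confirms 59 is prime.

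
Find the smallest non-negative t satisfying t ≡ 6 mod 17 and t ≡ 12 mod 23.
M = 17 × 23 = 391. M₁ = 23, y₁ ≡ 3 mod 17. M₂ = 17, y₂ ≡ 19 mod 23. t = 6×23×3 + 12×17×19 ≡ 380 mod 391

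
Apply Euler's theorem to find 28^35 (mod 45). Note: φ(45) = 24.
By Euler: 28^{24} ≡ 1 (mod 45) since gcd(28, 45) = 1. 35 = 1×24 + 11. So 28^{35} ≡ 28^{11} ≡ 37 (mod 45)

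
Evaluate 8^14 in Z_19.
By repeated squaring (mod 19): 8^{1}≡8, 8^{2}≡7, 8^{4}≡11, 8^{8}≡7. Then 8^{14} = 8^{8+4+2} ≡ 7 × 11 × 7 ≡ 7 (mod 19)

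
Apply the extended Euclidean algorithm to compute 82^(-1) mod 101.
Extended GCD: 82(-16) + 101(13) = 1. So 82^(-1) ≡ -16 ≡ 85 (mod 101). Verify: 82 × 85 = 6970 ≡ 1 (mod 101)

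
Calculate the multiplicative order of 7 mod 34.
Powers of 7 mod 34: 7^1≡7, 7^2≡15, 7^3≡3, 7^4≡21, 7^5≡11, 7^6≡9, 7^7≡29, 7^8≡33, 7^9≡27, 7^10≡19, 7^11≡31, 7^12≡13, 7^13≡23, 7^14≡25, 7^15≡5, 7^16≡1. So the order of 7 is 16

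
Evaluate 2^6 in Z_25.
By repeated squaring (mod 25): 2^{1}≡2, 2^{2}≡4, 2^{4}≡16. Then 2^{6} = 2^{4+2} ≡ 16 × 4 ≡ 14 (mod 25)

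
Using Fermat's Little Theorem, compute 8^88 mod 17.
By Fermat: 8^{16} ≡ 1 mod 17. 88 = 5×16 + 8. So 8^{88} ≡ 8^{8} ≡ 1 mod 17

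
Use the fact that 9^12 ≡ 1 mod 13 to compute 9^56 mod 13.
By Fermat: 9^{12} ≡ 1 mod 13. 56 = 4×12 + 8. So 9^{56} ≡ 9^{8} ≡ 3 mod 13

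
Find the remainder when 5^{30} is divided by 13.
By Fermat: 5^{12} ≡ 1 (mod 13). 30 = 2×12 + 6. So 5^{30} ≡ 5^{6} ≡ 12 (mod 13)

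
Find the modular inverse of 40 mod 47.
Since 47 is prime, by Fermat 40^(-1) ≡ 40^{45} ≡ 20 mod 47. Verify: 40 × 20 = 800 ≡ 1 mod 47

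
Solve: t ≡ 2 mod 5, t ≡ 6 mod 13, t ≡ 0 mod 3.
M = 5 × 13 × 3 = 195. M₁ = 39, y₁ ≡ 4 mod 5. M₂ = 15, y₂ ≡ 7 mod 13. M₃ = 65, y₃ ≡ 2 mod 3. t = 2×39×4 + 6×15×7 + 0×65×2 ≡ 162 mod 195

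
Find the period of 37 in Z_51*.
Powers of 37 mod 51: 37^1≡37, 37^2≡43, 37^3≡10, 37^4≡13, 37^5≡22, 37^6≡49, 37^7≡28, 37^8≡16, 37^9≡31, 37^10≡25, 37^11≡7, 37^12≡4, 37^13≡46, 37^14≡19, 37^15≡40, 37^16≡1. So the order of 37 is 16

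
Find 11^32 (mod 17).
Using Fermat: 11^{16} ≡ 1 (mod 17). 32 ≡ 0 (mod 16). So 11^{32} ≡ 11^{0} ≡ 1 (mod 17)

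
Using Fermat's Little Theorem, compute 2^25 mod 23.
By Fermat: 2^{22} ≡ 1 mod 23. So 2^{25} = 2^{22} · 2^{3} ≡ 2^{3} ≡ 8 mod 23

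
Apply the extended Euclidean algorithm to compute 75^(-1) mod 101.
Extended GCD: 75(-35) + 101(26) = 1. So 75^(-1) ≡ -35 ≡ 66 mod 101. Verify: 75 × 66 = 4950 ≡ 1 mod 101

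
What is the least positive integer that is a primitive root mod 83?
g = 2. For each prime q|82: 2^{41}≡82, 2^{2}≡4, none ≡ 1, so ord_83(2) = 82 and 2 is a primitive root.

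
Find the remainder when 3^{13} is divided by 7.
By Fermat: 3^{6} ≡ 1 mod 7. 13 = 2×6 + 1. So 3^{13} ≡ 3^{1} ≡ 3 mod 7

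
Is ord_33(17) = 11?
Powers of 17 mod 33: 17^1≡17, 17^2≡25, 17^3≡29, 17^4≡31, 17^5≡32, 17^6≡16, 17^7≡8, 17^8≡4, 17^9≡2, 17^10≡1. Already 17^10≡1, so the order is 10 < 11. No, the actual order is 10.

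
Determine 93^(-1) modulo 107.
Since 107 is prime, by Fermat 93^(-1) ≡ 93^{105} ≡ 84 mod 107. Verify: 93 × 84 = 7812 ≡ 1 mod 107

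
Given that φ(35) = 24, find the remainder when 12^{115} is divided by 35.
By Euler: 12^{24} ≡ 1 mod 35 since gcd(12, 35) = 1. 115 = 4×24 + 19. So 12^{115} ≡ 12^{19} ≡ 33 mod 35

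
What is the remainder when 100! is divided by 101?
By Wilson's theorem, (100)! ≡ -1 ≡ 100 (mod 101)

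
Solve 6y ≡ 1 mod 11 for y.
Since 11 is prime, by Fermat 6^(-1) ≡ 6^{9} ≡ 2 mod 11. Verify: 6 × 2 = 12 ≡ 1 mod 11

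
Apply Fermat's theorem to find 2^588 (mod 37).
By Fermat: 2^{36} ≡ 1 (mod 37). 588 ≡ 12 (mod 36). So 2^{588} ≡ 2^{12} ≡ 26 (mod 37)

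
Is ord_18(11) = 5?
Powers of 11 mod 18: 11^1≡11, 11^2≡13, 11^3≡17, 11^4≡7, 11^5≡5, 11^6≡1. 11^5≡5≢1, so ord ≠ 5. No, the actual order is 6.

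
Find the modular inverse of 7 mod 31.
Since 31 is prime, by Fermat 7^(-1) ≡ 7^{29} ≡ 9 mod 31. Verify: 7 × 9 = 63 ≡ 1 mod 31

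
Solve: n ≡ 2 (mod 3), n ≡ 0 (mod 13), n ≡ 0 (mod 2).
M = 3 × 13 × 2 = 78. M₁ = 26, y₁ ≡ 2 (mod 3). M₂ = 6, y₂ ≡ 11 (mod 13). M₃ = 39, y₃ ≡ 1 (mod 2). n = 2×26×2 + 0×6×11 + 0×39×1 ≡ 26 (mod 78)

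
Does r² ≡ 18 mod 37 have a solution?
By Euler's criterion: 18^{18} ≡ 36 mod 37. Since this equals -1 (≡ 36), 18 is not a QR.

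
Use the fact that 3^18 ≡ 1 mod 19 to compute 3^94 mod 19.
By Fermat: 3^{18} ≡ 1 mod 19. 94 = 5×18 + 4. So 3^{94} ≡ 3^{4} ≡ 5 mod 19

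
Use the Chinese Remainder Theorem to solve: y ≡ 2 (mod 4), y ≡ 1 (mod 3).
M = 4 × 3 = 12. M₁ = 3, y₁ ≡ 3 (mod 4). M₂ = 4, y₂ ≡ 1 (mod 3). y = 2×3×3 + 1×4×1 ≡ 10 (mod 12)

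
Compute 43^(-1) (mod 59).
Since 59 is prime, by Fermat 43^(-1) ≡ 43^{57} ≡ 11 (mod 59). Verify: 43 × 11 = 473 ≡ 1 (mod 59)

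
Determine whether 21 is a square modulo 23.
By Euler's criterion: 21^{11} ≡ 22 (mod 23). Since this equals -1 (≡ 22), 21 is not a QR.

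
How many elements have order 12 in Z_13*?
Number of primitive roots mod 13 = φ(p-1) = φ(12) = 4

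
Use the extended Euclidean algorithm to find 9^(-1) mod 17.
Extended GCD: 9(2) + 17(-1) = 1. So 9^(-1) ≡ 2 mod 17. Verify: 9 × 2 = 18 ≡ 1 mod 17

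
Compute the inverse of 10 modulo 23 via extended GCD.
Extended GCD: 10(7) + 23(-3) = 1. So 10^(-1) ≡ 7 mod 23. Verify: 10 × 7 = 70 ≡ 1 mod 23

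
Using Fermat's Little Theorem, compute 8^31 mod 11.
By Fermat: 8^{10} ≡ 1 mod 11. 31 = 3×10 + 1. So 8^{31} ≡ 8^{1} ≡ 8 mod 11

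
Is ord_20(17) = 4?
Powers of 17 mod 20: 17^1≡17, 17^2≡9, 17^3≡13, 17^4≡1. First k with 17^k≡1 is k=4. Yes, ord_20(17) = 4.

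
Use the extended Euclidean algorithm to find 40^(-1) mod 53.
Extended GCD: 40(4) + 53(-3) = 1. So 40^(-1) ≡ 4 (mod 53). Verify: 40 × 4 = 160 ≡ 1 (mod 53)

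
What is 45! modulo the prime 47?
(46)! = (45)! × (46) ≡ -1 mod 47. So (45)! ≡ -1 × (46)^(-1) ≡ (-1)×(-1) = 1 mod 47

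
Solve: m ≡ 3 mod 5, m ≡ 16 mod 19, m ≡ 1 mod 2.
M = 5 × 19 × 2 = 190. M₁ = 38, y₁ ≡ 2 mod 5. M₂ = 10, y₂ ≡ 2 mod 19. M₃ = 95, y₃ ≡ 1 mod 2. m = 3×38×2 + 16×10×2 + 1×95×1 ≡ 73 mod 190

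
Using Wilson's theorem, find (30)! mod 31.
By Wilson's theorem, (30)! ≡ -1 ≡ 30 mod 31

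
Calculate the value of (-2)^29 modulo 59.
By repeated squaring mod 59: (-2)^{1}≡57, (-2)^{2}≡4, (-2)^{4}≡16, (-2)^{8}≡20, (-2)^{16}≡46. Then (-2)^{29} = (-2)^{16+8+4+1} ≡ 46 × 20 × 16 × 57 ≡ 1 mod 59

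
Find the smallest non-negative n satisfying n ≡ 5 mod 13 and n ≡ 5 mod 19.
M = 13 × 19 = 247. M₁ = 19, y₁ ≡ 11 mod 13. M₂ = 13, y₂ ≡ 3 mod 19. n = 5×19×11 + 5×13×3 ≡ 5 mod 247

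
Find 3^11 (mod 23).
By repeated squaring (mod 23): 3^{1}≡3, 3^{2}≡9, 3^{4}≡12, 3^{8}≡6. Then 3^{11} = 3^{8+2+1} ≡ 6 × 9 × 3 ≡ 1 (mod 23)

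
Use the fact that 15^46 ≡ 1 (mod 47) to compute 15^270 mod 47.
By Fermat: 15^{46} ≡ 1 (mod 47). 270 ≡ 40 (mod 46). So 15^{270} ≡ 15^{40} ≡ 18 (mod 47)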